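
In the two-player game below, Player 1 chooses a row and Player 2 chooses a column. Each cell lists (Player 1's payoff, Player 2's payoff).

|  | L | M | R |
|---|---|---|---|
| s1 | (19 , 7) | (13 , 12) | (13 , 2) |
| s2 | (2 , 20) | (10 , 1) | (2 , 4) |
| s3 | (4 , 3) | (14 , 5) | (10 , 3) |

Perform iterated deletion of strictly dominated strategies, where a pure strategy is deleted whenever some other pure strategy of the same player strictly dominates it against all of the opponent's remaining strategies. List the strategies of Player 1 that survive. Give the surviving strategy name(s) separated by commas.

s3

For Player 1, s1 strictly dominates s2 on the remaining columns (L: 19>2, M: 13>10, R: 13>2); eliminate s2.
Player 2's strategy L is strictly dominated by M (s1: 12>7, s3: 5>3) and is removed.
Player 2's strategy R is strictly dominated by M (s1: 12>2, s3: 5>3) and is removed.
For Player 1, s3 strictly dominates s1 on the remaining columns (M: 14>13); eliminate s1.
Among the remaining strategies, none is strictly dominated by another pure strategy of the same player, so the elimination stops.
Surviving strategies — Player 1: {s3}; Player 2: {M}.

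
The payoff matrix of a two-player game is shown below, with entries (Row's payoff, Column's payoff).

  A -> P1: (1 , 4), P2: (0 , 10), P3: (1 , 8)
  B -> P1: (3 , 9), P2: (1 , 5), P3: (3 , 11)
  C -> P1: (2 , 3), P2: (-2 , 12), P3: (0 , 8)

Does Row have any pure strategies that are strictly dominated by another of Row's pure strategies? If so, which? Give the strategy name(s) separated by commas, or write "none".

A: dominated, since B does at least as well everywhere (P1: 3>1, P2: 1>0, P3: 3>1).
B is not dominated — it holds its own against A at P1 (3>1); C at P1 (3>2).
B strictly dominates C — P1: 3>2, P2: 1>-2, P3: 3>0.

A, C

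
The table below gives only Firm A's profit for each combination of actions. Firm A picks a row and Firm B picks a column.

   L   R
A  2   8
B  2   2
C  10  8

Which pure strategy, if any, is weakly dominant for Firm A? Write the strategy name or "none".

C vs A: L: 10>2, R: 8=8.
C vs B: L: 10>2, R: 8>2.
C is at least as good as every other strategy against every opponent action, so it is weakly dominant.

C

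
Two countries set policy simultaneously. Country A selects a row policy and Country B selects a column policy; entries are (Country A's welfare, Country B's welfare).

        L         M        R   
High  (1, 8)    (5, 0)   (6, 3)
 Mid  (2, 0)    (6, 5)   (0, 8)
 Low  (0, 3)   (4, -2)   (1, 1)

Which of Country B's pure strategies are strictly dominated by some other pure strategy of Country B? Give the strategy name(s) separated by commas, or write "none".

Nothing dominates L: M at High (8>0); R at High (8>3).
R strictly dominates M — High: 3>0, Mid: 8>5, Low: 1>-2.
R: no other strategy beats it everywhere (L at Mid (8>0); M at High (3>0)).

M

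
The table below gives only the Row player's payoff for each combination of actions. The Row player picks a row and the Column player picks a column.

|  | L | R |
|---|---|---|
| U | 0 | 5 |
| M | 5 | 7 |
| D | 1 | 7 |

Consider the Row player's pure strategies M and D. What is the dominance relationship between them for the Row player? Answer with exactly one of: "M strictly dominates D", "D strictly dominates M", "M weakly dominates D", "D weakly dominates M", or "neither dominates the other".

M weakly dominates D

M's payoffs vs D's, by the Column player's action — L: 5>1, R: 7=7.
M is at least as good everywhere and strictly better somewhere (tied only at R), so M weakly but not strictly dominates D.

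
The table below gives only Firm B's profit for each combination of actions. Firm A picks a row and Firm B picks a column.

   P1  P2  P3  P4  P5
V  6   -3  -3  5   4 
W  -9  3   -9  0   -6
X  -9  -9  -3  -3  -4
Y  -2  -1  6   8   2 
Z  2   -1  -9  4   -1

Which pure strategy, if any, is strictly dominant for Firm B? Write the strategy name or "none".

P1 fails to dominate P2 at W (-9<3).
P2 fails to dominate P1 at V (-3<6).
P3 fails to dominate P1 at V (-3<6).
P4 fails to dominate P1 at V (5<6).
P5 fails to dominate P1 at V (4<6).
No single strategy dominates all the others.

none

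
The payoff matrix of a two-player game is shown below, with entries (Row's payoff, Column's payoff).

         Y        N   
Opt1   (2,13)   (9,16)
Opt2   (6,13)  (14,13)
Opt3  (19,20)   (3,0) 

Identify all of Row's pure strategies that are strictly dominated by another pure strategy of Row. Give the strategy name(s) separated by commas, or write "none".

Opt1

Opt2 strictly dominates Opt1 — Y: 6>2, N: 14>9.
Opt2: no other strategy beats it everywhere (Opt1 at Y (6>2); Opt3 at N (14>3)).
Nothing dominates Opt3: Opt1 at Y (19>2); Opt2 at Y (19>6).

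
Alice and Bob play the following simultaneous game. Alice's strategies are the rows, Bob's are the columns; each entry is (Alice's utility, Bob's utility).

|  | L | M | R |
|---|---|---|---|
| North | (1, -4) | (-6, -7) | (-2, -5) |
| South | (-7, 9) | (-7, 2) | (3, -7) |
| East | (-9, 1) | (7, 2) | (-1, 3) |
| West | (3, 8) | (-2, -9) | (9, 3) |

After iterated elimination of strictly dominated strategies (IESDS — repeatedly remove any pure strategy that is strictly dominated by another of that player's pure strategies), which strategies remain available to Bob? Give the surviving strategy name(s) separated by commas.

Alice's strategy North is strictly dominated by West (L: 3>1, M: -2>-6, R: 9>-2) and is removed.
Alice's strategy South is strictly dominated by West (L: 3>-7, M: -2>-7, R: 9>3) and is removed.
Bob's strategy M is strictly dominated by R (East: 3>2, West: 3>-9) and is removed.
Alice's strategy East is strictly dominated by West (L: 3>-9, R: 9>-1) and is removed.
Column R is eliminated: L beats it against every remaining row (West: 8>3).
Among the remaining strategies, none is strictly dominated by another pure strategy of the same player, so the elimination stops.
Surviving strategies — Alice: {West}; Bob: {L}.

L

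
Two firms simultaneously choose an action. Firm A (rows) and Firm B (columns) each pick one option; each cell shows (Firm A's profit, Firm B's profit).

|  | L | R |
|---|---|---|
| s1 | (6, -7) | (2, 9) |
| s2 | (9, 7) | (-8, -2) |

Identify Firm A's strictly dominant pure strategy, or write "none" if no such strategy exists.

s1 fails to dominate s2 at L (6<9).
s2 fails to dominate s1 at R (-8<2).
No single strategy dominates all the others.

none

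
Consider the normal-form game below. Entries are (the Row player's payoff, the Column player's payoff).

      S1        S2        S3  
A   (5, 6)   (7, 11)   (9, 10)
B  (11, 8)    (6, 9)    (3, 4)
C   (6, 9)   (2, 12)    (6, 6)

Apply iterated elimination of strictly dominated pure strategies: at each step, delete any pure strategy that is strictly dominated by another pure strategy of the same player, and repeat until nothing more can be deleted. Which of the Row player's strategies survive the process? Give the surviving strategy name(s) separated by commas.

The Column player's strategy S1 is strictly dominated by S2 (A: 11>6, B: 9>8, C: 12>9) and is removed.
Row B is eliminated: A beats it against every remaining column (S2: 7>6, S3: 9>3).
Row C is eliminated: A beats it against every remaining column (S2: 7>2, S3: 9>6).
Column S3 is eliminated: S2 beats it against every remaining row (A: 11>10).
Among the remaining strategies, none is strictly dominated by another pure strategy of the same player, so the elimination stops.
Surviving strategies — the Row player: {A}; the Column player: {S2}.

A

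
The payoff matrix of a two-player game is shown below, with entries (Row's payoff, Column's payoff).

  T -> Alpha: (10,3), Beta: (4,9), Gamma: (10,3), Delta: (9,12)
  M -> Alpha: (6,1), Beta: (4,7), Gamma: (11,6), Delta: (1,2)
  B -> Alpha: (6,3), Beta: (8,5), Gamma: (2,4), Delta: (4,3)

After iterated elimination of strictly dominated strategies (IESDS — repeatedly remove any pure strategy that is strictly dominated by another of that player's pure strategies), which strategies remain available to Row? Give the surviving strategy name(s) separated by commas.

Column Alpha is eliminated: Beta beats it against every remaining row (T: 9>3, M: 7>1, B: 5>3).
For Column, Beta strictly dominates Gamma on the remaining rows (T: 9>3, M: 7>6, B: 5>4); eliminate Gamma.
Row's strategy M is strictly dominated by B (Beta: 8>4, Delta: 4>1) and is removed.
Among the remaining strategies, none is strictly dominated by another pure strategy of the same player, so the elimination stops.
Surviving strategies — Row: {T, B}; Column: {Beta, Delta}.

T, B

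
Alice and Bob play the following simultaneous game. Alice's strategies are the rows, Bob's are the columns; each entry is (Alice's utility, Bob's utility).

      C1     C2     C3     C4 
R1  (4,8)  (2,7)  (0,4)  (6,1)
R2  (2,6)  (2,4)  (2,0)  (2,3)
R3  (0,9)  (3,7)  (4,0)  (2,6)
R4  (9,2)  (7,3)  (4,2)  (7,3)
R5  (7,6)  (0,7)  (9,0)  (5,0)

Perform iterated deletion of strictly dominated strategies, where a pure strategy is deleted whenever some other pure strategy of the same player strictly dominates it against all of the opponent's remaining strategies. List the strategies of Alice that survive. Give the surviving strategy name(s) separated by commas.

R4

For Alice, R4 strictly dominates R1 on the remaining columns (C1: 9>4, C2: 7>2, C3: 4>0, C4: 7>6); eliminate R1.
Alice's strategy R2 is strictly dominated by R4 (C1: 9>2, C2: 7>2, C3: 4>2, C4: 7>2) and is removed.
Bob's strategy C3 is strictly dominated by C2 (R3: 7>0, R4: 3>2, R5: 7>0) and is removed.
Row R3 is eliminated: R4 beats it against every remaining column (C1: 9>0, C2: 7>3, C4: 7>2).
For Alice, R4 strictly dominates R5 on the remaining columns (C1: 9>7, C2: 7>0, C4: 7>5); eliminate R5.
Bob's strategy C1 is strictly dominated by C2 (R4: 3>2) and is removed.
Among the remaining strategies, none is strictly dominated by another pure strategy of the same player, so the elimination stops.
Surviving strategies — Alice: {R4}; Bob: {C2, C4}.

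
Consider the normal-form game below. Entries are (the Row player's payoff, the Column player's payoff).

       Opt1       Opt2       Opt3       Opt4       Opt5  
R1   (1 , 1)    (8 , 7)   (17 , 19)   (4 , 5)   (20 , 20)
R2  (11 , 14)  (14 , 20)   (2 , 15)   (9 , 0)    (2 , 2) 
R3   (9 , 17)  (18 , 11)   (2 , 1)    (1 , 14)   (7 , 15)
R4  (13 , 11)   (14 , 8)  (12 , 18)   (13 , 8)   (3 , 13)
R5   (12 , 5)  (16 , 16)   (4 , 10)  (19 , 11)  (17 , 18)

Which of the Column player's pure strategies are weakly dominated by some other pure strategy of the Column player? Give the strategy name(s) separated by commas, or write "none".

Opt1 is not dominated — it holds its own against Opt2 at R3 (17>11); Opt3 at R3 (17>1); Opt4 at R2 (14>0); Opt5 at R2 (14>2).
Nothing dominates Opt2: Opt1 at R1 (7>1); Opt3 at R2 (20>15); Opt4 at R1 (7>5); Opt5 at R2 (20>2).
Nothing dominates Opt3: Opt1 at R1 (19>1); Opt2 at R1 (19>7); Opt4 at R1 (19>5); Opt5 at R2 (15>2).
Opt5 weakly dominates Opt4 — R1: 20>5, R2: 2>0, R3: 15>14, R4: 13>8, R5: 18>11.
Opt5: no other strategy beats it everywhere (Opt1 at R1 (20>1); Opt2 at R1 (20>7); Opt3 at R1 (20>19); Opt4 at R1 (20>5)).

Opt4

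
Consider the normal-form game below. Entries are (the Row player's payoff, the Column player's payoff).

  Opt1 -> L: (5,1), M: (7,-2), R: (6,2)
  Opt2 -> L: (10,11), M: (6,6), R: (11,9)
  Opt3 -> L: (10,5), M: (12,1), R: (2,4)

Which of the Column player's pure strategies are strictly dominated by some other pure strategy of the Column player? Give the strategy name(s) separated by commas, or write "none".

Nothing dominates L: M at Opt1 (1>-2); R at Opt2 (11>9).
M is strictly dominated by L (Opt1: 1>-2, Opt2: 11>6, Opt3: 5>1).
Nothing dominates R: L at Opt1 (2>1); M at Opt1 (2>-2).

M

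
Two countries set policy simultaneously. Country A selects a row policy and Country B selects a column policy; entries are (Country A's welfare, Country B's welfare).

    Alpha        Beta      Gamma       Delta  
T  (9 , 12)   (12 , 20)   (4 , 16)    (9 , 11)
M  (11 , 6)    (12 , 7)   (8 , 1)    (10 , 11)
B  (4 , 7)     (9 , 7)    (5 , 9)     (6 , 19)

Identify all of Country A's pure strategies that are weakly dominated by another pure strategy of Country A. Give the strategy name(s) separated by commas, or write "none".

T: dominated, since M does at least as well everywhere (Alpha: 11>9, Beta: 12=12, Gamma: 8>4, Delta: 10>9).
M is not dominated — it holds its own against T at Alpha (11>9); B at Alpha (11>4).
M weakly dominates B — Alpha: 11>4, Beta: 12>9, Gamma: 8>5, Delta: 10>6.

T, B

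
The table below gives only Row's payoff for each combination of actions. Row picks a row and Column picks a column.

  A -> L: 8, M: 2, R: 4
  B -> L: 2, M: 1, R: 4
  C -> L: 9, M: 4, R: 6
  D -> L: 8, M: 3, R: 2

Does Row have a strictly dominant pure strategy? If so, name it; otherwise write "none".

C

C vs A: L: 9>8, M: 4>2, R: 6>4.
C vs B: L: 9>2, M: 4>1, R: 6>4.
C vs D: L: 9>8, M: 4>3, R: 6>2.
C strictly beats every other strategy against every opponent action, so it is strictly dominant.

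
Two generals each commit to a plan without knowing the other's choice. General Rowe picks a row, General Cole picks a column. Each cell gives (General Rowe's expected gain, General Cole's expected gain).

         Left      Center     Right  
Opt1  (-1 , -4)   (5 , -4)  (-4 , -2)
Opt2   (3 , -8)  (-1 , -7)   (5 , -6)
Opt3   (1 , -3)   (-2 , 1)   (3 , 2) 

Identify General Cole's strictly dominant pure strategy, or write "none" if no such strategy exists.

Right

Right vs Left: Opt1: -2>-4, Opt2: -6>-8, Opt3: 2>-3.
Right vs Center: Opt1: -2>-4, Opt2: -6>-7, Opt3: 2>1.
Right strictly beats every other strategy against every opponent action, so it is strictly dominant.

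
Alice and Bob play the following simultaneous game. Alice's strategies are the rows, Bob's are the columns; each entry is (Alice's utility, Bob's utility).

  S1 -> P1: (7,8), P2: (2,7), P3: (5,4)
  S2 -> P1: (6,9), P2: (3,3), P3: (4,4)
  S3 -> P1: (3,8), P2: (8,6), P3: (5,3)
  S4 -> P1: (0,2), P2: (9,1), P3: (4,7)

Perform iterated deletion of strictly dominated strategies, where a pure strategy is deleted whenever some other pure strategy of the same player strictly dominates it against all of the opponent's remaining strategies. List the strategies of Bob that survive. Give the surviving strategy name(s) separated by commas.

Column P2 is eliminated: P1 beats it against every remaining row (S1: 8>7, S2: 9>3, S3: 8>6, S4: 2>1).
Alice's strategy S2 is strictly dominated by S1 (P1: 7>6, P3: 5>4) and is removed.
Row S4 is eliminated: S1 beats it against every remaining column (P1: 7>0, P3: 5>4).
Column P3 is eliminated: P1 beats it against every remaining row (S1: 8>4, S3: 8>3).
For Alice, S1 strictly dominates S3 on the remaining columns (P1: 7>3); eliminate S3.
Among the remaining strategies, none is strictly dominated by another pure strategy of the same player, so the elimination stops.
Surviving strategies — Alice: {S1}; Bob: {P1}.

P1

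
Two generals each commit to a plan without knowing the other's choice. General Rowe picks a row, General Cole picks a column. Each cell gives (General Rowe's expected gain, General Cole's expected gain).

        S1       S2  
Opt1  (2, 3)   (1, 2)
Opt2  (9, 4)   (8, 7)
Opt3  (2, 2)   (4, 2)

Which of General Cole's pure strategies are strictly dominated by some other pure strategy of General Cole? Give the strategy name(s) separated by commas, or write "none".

none

S1: no other strategy beats it everywhere (S2 at Opt1 (3>2)).
S2 is not dominated — it holds its own against S1 at Opt2 (7>4).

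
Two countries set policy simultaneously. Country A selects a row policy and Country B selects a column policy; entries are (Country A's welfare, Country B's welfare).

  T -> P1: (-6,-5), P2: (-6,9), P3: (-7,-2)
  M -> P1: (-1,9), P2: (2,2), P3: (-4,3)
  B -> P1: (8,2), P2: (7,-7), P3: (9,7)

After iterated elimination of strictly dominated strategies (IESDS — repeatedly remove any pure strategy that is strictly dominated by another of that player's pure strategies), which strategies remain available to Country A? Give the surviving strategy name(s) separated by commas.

Country A's strategy T is strictly dominated by M (P1: -1>-6, P2: 2>-6, P3: -4>-7) and is removed.
Country A's strategy M is strictly dominated by B (P1: 8>-1, P2: 7>2, P3: 9>-4) and is removed.
Country B's strategy P1 is strictly dominated by P3 (B: 7>2) and is removed.
Column P2 is eliminated: P3 beats it against every remaining row (B: 7>-7).
Among the remaining strategies, none is strictly dominated by another pure strategy of the same player, so the elimination stops.
Surviving strategies — Country A: {B}; Country B: {P3}.

B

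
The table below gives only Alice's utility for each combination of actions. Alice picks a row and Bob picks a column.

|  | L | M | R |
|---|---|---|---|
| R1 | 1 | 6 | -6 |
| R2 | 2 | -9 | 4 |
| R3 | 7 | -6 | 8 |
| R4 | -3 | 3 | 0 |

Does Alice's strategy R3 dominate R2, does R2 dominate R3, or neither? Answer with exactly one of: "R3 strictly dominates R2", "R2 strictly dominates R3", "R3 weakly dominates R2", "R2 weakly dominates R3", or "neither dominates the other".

R3's payoffs vs R2's, by Bob's action — L: 7>2, M: -6>-9, R: 8>4.
R3 gives a strictly higher payoff against each opponent action, so R3 strictly dominates R2.

R3 strictly dominates R2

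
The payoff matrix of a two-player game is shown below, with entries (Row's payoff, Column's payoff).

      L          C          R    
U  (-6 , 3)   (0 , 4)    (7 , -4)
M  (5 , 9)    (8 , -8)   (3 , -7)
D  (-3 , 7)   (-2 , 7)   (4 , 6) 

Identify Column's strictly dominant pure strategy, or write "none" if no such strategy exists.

none

L fails to dominate C at U (3<4).
C fails to dominate L at M (-8<9).
R fails to dominate L at U (-4<3).
No single strategy dominates all the others.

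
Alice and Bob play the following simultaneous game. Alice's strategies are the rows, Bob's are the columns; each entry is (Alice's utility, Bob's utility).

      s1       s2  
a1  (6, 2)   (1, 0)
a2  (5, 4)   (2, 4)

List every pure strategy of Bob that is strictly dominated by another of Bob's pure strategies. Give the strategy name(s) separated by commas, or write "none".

Nothing dominates s1: s2 at a1 (2>0).
s2 is not dominated — it holds its own against s1 at a2 (4=4).

none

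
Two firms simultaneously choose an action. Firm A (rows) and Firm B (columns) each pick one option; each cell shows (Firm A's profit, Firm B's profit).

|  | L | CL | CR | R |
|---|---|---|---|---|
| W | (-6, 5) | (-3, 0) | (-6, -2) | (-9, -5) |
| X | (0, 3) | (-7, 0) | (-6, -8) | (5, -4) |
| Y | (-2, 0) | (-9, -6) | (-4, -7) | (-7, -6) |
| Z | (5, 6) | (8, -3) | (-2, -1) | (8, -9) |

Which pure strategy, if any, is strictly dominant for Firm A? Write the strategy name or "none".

Z

Z vs W: L: 5>-6, CL: 8>-3, CR: -2>-6, R: 8>-9.
Z vs X: L: 5>0, CL: 8>-7, CR: -2>-6, R: 8>5.
Z vs Y: L: 5>-2, CL: 8>-9, CR: -2>-4, R: 8>-7.
Z strictly beats every other strategy against every opponent action, so it is strictly dominant.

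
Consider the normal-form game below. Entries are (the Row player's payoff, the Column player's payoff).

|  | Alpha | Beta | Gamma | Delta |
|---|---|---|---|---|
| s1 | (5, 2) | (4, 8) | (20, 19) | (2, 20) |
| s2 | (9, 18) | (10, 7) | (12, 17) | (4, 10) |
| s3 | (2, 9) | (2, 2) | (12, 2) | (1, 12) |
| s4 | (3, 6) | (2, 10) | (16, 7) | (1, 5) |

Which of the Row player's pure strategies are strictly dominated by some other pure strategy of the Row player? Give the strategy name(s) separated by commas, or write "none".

s1: no other strategy beats it everywhere (s2 at Gamma (20>12); s3 at Alpha (5>2); s4 at Alpha (5>3)).
s2 is not dominated — it holds its own against s1 at Alpha (9>5); s3 at Alpha (9>2); s4 at Alpha (9>3).
s3 is strictly dominated by s1 (Alpha: 5>2, Beta: 4>2, Gamma: 20>12, Delta: 2>1).
s4: dominated, since s1 does at least as well everywhere (Alpha: 5>3, Beta: 4>2, Gamma: 20>16, Delta: 2>1).

s3, s4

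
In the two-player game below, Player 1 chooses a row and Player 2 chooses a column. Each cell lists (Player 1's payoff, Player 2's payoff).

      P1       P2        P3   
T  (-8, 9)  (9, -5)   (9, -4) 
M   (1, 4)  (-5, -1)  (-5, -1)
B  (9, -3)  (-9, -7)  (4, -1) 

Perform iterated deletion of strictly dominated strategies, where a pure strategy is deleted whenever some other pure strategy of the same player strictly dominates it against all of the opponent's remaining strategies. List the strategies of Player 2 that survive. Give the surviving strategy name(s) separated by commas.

P1, P3

Column P2 is eliminated: P1 beats it against every remaining row (T: 9>-5, M: 4>-1, B: -3>-7).
For Player 1, B strictly dominates M on the remaining columns (P1: 9>1, P3: 4>-5); eliminate M.
Among the remaining strategies, none is strictly dominated by another pure strategy of the same player, so the elimination stops.
Surviving strategies — Player 1: {T, B}; Player 2: {P1, P3}.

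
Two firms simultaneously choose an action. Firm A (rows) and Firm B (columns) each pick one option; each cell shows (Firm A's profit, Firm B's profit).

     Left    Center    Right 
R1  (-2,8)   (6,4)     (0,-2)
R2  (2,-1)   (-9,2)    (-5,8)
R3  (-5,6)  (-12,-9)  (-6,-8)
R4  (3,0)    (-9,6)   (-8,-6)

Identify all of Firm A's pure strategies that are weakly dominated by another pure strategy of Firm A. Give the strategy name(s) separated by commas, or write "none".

R3

R1: no other strategy beats it everywhere (R2 at Center (6>-9); R3 at Left (-2>-5); R4 at Center (6>-9)).
R2 is not dominated — it holds its own against R1 at Left (2>-2); R3 at Left (2>-5); R4 at Right (-5>-8).
R3: dominated, since R1 does at least as well everywhere (Left: -2>-5, Center: 6>-12, Right: 0>-6).
R4 is not dominated — it holds its own against R1 at Left (3>-2); R2 at Left (3>2); R3 at Left (3>-5).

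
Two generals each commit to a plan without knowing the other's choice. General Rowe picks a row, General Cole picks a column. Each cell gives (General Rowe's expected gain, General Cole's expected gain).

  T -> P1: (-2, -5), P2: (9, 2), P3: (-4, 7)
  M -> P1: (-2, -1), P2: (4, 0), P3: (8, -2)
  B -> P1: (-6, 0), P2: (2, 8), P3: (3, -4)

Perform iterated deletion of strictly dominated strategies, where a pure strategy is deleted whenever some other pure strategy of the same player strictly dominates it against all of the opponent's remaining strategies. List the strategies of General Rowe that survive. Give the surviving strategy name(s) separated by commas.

T, M

General Rowe's strategy B is strictly dominated by M (P1: -2>-6, P2: 4>2, P3: 8>3) and is removed.
For General Cole, P2 strictly dominates P1 on the remaining rows (T: 2>-5, M: 0>-1); eliminate P1.
Among the remaining strategies, none is strictly dominated by another pure strategy of the same player, so the elimination stops.
Surviving strategies — General Rowe: {T, M}; General Cole: {P2, P3}.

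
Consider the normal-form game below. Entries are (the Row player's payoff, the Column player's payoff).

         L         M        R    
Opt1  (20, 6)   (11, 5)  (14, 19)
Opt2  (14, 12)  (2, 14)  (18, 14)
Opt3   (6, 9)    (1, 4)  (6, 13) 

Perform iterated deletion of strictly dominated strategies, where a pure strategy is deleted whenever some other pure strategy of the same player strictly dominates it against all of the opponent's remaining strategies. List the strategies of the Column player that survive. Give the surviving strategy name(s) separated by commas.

M, R

The Row player's strategy Opt3 is strictly dominated by Opt1 (L: 20>6, M: 11>1, R: 14>6) and is removed.
Column L is eliminated: R beats it against every remaining row (Opt1: 19>6, Opt2: 14>12).
Among the remaining strategies, none is strictly dominated by another pure strategy of the same player, so the elimination stops.
Surviving strategies — the Row player: {Opt1, Opt2}; the Column player: {M, R}.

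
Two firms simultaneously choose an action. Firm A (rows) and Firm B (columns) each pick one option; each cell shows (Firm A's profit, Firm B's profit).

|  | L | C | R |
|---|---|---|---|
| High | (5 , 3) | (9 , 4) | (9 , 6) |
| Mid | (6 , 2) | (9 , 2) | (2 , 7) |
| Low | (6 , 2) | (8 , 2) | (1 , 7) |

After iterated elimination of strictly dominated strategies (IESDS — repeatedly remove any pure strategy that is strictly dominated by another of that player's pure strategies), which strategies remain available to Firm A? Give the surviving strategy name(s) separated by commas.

Column L is eliminated: R beats it against every remaining row (High: 6>3, Mid: 7>2, Low: 7>2).
Firm A's strategy Low is strictly dominated by High (C: 9>8, R: 9>1) and is removed.
Firm B's strategy C is strictly dominated by R (High: 6>4, Mid: 7>2) and is removed.
For Firm A, High strictly dominates Mid on the remaining columns (R: 9>2); eliminate Mid.
Among the remaining strategies, none is strictly dominated by another pure strategy of the same player, so the elimination stops.
Surviving strategies — Firm A: {High}; Firm B: {R}.

High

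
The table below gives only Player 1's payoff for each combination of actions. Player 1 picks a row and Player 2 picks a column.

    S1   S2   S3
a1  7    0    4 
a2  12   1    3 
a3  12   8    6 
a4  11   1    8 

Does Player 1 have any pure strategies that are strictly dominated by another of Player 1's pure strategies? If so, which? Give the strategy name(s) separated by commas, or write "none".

a1

a3 strictly dominates a1 — S1: 12>7, S2: 8>0, S3: 6>4.
a2 is not dominated — it holds its own against a1 at S1 (12>7); a3 at S1 (12=12); a4 at S1 (12>11).
a3 is not dominated — it holds its own against a1 at S1 (12>7); a2 at S1 (12=12); a4 at S1 (12>11).
Nothing dominates a4: a1 at S1 (11>7); a2 at S2 (1=1); a3 at S3 (8>6).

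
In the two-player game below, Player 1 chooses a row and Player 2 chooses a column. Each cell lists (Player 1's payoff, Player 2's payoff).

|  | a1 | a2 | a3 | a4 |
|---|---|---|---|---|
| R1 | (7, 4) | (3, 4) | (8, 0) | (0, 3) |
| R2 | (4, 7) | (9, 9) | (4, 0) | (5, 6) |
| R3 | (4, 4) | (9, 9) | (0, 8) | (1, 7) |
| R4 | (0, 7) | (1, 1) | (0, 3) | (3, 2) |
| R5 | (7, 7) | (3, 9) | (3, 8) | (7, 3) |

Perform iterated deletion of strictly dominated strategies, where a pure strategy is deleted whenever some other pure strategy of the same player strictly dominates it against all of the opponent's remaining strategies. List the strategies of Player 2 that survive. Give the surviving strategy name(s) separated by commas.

Player 1's strategy R4 is strictly dominated by R2 (a1: 4>0, a2: 9>1, a3: 4>0, a4: 5>3) and is removed.
For Player 2, a2 strictly dominates a3 on the remaining rows (R1: 4>0, R2: 9>0, R3: 9>8, R5: 9>8); eliminate a3.
Player 2's strategy a4 is strictly dominated by a2 (R1: 4>3, R2: 9>6, R3: 9>7, R5: 9>3) and is removed.
Among the remaining strategies, none is strictly dominated by another pure strategy of the same player, so the elimination stops.
Surviving strategies — Player 1: {R1, R2, R3, R5}; Player 2: {a1, a2}.

a1, a2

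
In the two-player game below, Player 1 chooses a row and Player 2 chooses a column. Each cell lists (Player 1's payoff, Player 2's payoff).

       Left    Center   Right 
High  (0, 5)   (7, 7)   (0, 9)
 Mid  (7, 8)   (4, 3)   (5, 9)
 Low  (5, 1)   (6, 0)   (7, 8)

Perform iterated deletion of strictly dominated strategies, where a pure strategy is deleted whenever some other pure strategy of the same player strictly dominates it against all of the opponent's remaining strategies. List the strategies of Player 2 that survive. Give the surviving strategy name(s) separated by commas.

Player 2's strategy Left is strictly dominated by Right (High: 9>5, Mid: 9>8, Low: 8>1) and is removed.
Row Mid is eliminated: Low beats it against every remaining column (Center: 6>4, Right: 7>5).
Player 2's strategy Center is strictly dominated by Right (High: 9>7, Low: 8>0) and is removed.
Player 1's strategy High is strictly dominated by Low (Right: 7>0) and is removed.
Among the remaining strategies, none is strictly dominated by another pure strategy of the same player, so the elimination stops.
Surviving strategies — Player 1: {Low}; Player 2: {Right}.

Right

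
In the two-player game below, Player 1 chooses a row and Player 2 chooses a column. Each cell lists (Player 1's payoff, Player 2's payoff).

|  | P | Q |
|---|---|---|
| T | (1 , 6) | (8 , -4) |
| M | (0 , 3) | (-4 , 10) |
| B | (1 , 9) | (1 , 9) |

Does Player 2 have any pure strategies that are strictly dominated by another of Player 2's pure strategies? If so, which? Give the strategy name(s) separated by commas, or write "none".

none

Nothing dominates P: Q at T (6>-4).
Nothing dominates Q: P at M (10>3).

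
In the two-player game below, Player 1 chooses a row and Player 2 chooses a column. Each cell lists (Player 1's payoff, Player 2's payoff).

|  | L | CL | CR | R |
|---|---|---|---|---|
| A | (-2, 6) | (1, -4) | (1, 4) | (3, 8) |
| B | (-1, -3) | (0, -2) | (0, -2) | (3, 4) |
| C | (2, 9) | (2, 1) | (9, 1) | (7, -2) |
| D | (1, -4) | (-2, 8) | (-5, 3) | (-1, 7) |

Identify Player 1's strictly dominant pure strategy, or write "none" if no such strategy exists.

C vs A: L: 2>-2, CL: 2>1, CR: 9>1, R: 7>3.
C vs B: L: 2>-1, CL: 2>0, CR: 9>0, R: 7>3.
C vs D: L: 2>1, CL: 2>-2, CR: 9>-5, R: 7>-1.
C strictly beats every other strategy against every opponent action, so it is strictly dominant.

C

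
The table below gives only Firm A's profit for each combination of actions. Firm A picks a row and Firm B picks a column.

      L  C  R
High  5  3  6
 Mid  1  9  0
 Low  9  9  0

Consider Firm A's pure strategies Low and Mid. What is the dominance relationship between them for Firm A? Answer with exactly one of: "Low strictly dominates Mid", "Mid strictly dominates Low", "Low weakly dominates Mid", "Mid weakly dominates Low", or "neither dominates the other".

Low weakly dominates Mid

Compare Low to Mid across each choice by Firm B: L: 9>1, C: 9=9, R: 0=0.
Low is at least as good everywhere and strictly better somewhere (tied only at C, R), so Low weakly but not strictly dominates Mid.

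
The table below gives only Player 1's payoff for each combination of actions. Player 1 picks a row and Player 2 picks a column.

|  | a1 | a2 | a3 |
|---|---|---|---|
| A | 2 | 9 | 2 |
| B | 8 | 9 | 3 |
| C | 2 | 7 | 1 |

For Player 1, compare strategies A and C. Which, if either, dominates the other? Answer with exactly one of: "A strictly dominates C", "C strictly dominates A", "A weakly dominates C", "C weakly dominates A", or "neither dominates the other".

A's payoffs vs C's, by Player 2's action — a1: 2=2, a2: 9>7, a3: 2>1.
A is at least as good everywhere and strictly better somewhere (tied only at a1), so A weakly but not strictly dominates C.

A weakly dominates C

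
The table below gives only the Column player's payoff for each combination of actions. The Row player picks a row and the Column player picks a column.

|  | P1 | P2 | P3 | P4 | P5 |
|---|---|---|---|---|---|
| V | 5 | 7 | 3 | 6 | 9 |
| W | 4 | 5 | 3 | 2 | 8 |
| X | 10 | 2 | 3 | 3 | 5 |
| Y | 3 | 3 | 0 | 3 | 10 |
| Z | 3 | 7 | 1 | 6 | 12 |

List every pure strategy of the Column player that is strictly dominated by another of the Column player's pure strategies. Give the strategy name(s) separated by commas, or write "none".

P1: no other strategy beats it everywhere (P2 at X (10>2); P3 at V (5>3); P4 at W (4>2); P5 at X (10>5)).
P2 is strictly dominated by P5 (V: 9>7, W: 8>5, X: 5>2, Y: 10>3, Z: 12>7).
P3 is strictly dominated by P1 (V: 5>3, W: 4>3, X: 10>3, Y: 3>0, Z: 3>1).
P4: dominated, since P5 does at least as well everywhere (V: 9>6, W: 8>2, X: 5>3, Y: 10>3, Z: 12>6).
P5 is not dominated — it holds its own against P1 at V (9>5); P2 at V (9>7); P3 at V (9>3); P4 at V (9>6).

P2, P3, P4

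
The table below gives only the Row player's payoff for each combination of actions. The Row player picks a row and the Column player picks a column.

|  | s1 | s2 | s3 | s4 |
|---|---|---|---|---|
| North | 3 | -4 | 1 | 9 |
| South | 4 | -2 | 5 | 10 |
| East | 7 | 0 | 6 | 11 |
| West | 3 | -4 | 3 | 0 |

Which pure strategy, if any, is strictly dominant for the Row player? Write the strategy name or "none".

East

East vs North: s1: 7>3, s2: 0>-4, s3: 6>1, s4: 11>9.
East vs South: s1: 7>4, s2: 0>-2, s3: 6>5, s4: 11>10.
East vs West: s1: 7>3, s2: 0>-4, s3: 6>3, s4: 11>0.
East strictly beats every other strategy against every opponent action, so it is strictly dominant.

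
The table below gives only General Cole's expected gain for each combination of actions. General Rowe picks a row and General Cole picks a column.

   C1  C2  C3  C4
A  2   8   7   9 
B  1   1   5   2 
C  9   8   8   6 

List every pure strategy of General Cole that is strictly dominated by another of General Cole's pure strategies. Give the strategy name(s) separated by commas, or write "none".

C1 is not dominated — it holds its own against C2 at B (1=1); C3 at C (9>8); C4 at C (9>6).
Nothing dominates C2: C1 at A (8>2); C3 at A (8>7); C4 at C (8>6).
Nothing dominates C3: C1 at A (7>2); C2 at B (5>1); C4 at B (5>2).
C4: no other strategy beats it everywhere (C1 at A (9>2); C2 at A (9>8); C3 at A (9>7)).

none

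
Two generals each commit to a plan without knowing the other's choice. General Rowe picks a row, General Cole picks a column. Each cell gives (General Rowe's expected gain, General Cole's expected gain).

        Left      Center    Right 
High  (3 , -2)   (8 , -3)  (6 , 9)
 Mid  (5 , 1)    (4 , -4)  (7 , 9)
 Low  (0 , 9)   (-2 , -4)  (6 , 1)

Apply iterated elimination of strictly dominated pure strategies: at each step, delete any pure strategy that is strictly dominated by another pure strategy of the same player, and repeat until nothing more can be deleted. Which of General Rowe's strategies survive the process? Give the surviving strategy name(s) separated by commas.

Mid

For General Rowe, Mid strictly dominates Low on the remaining columns (Left: 5>0, Center: 4>-2, Right: 7>6); eliminate Low.
Column Left is eliminated: Right beats it against every remaining row (High: 9>-2, Mid: 9>1).
General Cole's strategy Center is strictly dominated by Right (High: 9>-3, Mid: 9>-4) and is removed.
Row High is eliminated: Mid beats it against every remaining column (Right: 7>6).
Among the remaining strategies, none is strictly dominated by another pure strategy of the same player, so the elimination stops.
Surviving strategies — General Rowe: {Mid}; General Cole: {Right}.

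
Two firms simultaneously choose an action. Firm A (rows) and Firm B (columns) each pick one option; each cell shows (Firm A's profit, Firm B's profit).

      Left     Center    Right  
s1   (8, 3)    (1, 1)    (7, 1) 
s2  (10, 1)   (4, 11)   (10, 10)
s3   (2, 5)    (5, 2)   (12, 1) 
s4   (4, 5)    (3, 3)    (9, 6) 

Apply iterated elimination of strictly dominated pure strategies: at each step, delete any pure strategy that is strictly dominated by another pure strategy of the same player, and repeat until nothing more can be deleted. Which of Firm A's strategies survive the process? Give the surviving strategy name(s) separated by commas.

s2, s3

Firm A's strategy s1 is strictly dominated by s2 (Left: 10>8, Center: 4>1, Right: 10>7) and is removed.
Firm A's strategy s4 is strictly dominated by s2 (Left: 10>4, Center: 4>3, Right: 10>9) and is removed.
Firm B's strategy Right is strictly dominated by Center (s2: 11>10, s3: 2>1) and is removed.
Among the remaining strategies, none is strictly dominated by another pure strategy of the same player, so the elimination stops.
Surviving strategies — Firm A: {s2, s3}; Firm B: {Left, Center}.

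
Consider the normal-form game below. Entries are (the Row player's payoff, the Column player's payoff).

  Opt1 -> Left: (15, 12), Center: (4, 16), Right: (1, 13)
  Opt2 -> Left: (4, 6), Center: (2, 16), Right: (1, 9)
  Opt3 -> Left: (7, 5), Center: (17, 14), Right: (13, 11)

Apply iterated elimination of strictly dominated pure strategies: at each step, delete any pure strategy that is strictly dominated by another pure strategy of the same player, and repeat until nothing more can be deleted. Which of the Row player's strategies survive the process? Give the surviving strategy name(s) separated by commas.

Opt3

The Row player's strategy Opt2 is strictly dominated by Opt3 (Left: 7>4, Center: 17>2, Right: 13>1) and is removed.
For the Column player, Center strictly dominates Left on the remaining rows (Opt1: 16>12, Opt3: 14>5); eliminate Left.
The Row player's strategy Opt1 is strictly dominated by Opt3 (Center: 17>4, Right: 13>1) and is removed.
The Column player's strategy Right is strictly dominated by Center (Opt3: 14>11) and is removed.
Among the remaining strategies, none is strictly dominated by another pure strategy of the same player, so the elimination stops.
Surviving strategies — the Row player: {Opt3}; the Column player: {Center}.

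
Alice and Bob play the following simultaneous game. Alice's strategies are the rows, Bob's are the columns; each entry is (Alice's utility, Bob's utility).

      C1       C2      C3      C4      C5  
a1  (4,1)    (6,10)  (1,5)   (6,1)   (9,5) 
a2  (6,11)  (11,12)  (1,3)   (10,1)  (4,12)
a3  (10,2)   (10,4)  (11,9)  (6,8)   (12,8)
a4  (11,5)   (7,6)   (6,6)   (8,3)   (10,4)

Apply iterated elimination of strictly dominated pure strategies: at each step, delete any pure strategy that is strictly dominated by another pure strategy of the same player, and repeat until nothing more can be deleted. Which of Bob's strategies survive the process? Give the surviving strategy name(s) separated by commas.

C2, C3, C5

Alice's strategy a1 is strictly dominated by a4 (C1: 11>4, C2: 7>6, C3: 6>1, C4: 8>6, C5: 10>9) and is removed.
Bob's strategy C1 is strictly dominated by C2 (a2: 12>11, a3: 4>2, a4: 6>5) and is removed.
Column C4 is eliminated: C3 beats it against every remaining row (a2: 3>1, a3: 9>8, a4: 6>3).
Alice's strategy a4 is strictly dominated by a3 (C2: 10>7, C3: 11>6, C5: 12>10) and is removed.
Among the remaining strategies, none is strictly dominated by another pure strategy of the same player, so the elimination stops.
Surviving strategies — Alice: {a2, a3}; Bob: {C2, C3, C5}.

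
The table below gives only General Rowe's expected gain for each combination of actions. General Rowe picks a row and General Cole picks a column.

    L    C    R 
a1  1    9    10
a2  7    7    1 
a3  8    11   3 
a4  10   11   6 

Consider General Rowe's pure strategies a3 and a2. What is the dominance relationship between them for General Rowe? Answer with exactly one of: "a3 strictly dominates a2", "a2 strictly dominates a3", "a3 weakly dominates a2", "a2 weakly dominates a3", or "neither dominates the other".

a3's payoffs vs a2's, by General Cole's action — L: 8>7, C: 11>7, R: 3>1.
a3 gives a strictly higher payoff against every action of General Cole, so a3 strictly dominates a2.

a3 strictly dominates a2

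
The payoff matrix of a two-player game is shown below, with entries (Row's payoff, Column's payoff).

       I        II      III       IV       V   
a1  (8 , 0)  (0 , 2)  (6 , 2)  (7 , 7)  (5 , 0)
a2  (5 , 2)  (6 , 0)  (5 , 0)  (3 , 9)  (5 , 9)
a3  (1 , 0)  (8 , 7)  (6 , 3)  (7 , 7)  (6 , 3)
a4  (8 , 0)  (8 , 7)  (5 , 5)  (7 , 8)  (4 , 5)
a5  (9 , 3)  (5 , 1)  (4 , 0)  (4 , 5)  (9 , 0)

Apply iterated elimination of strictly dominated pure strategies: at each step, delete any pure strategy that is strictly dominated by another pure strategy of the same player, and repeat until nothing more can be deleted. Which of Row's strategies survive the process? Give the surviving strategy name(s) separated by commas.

a1, a3, a4

Column I is eliminated: IV beats it against every remaining row (a1: 7>0, a2: 9>2, a3: 7>0, a4: 8>0, a5: 5>3).
Row a2 is eliminated: a3 beats it against every remaining column (II: 8>6, III: 6>5, IV: 7>3, V: 6>5).
For Column, IV strictly dominates III on the remaining rows (a1: 7>2, a3: 7>3, a4: 8>5, a5: 5>0); eliminate III.
Column V is eliminated: II beats it against every remaining row (a1: 2>0, a3: 7>3, a4: 7>5, a5: 1>0).
For Row, a3 strictly dominates a5 on the remaining columns (II: 8>5, IV: 7>4); eliminate a5.
Among the remaining strategies, none is strictly dominated by another pure strategy of the same player, so the elimination stops.
Surviving strategies — Row: {a1, a3, a4}; Column: {II, IV}.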